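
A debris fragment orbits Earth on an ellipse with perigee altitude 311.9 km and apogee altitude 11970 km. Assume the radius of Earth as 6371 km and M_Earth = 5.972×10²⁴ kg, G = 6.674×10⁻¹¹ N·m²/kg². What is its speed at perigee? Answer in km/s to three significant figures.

μ = GM = 6.674×10⁻¹¹ × 5.972×10²⁴ = 3.986×10¹⁴ m³/s².
r_p = 6371 + 311.9 = 6682.9 km = 6.6829×10⁶ m.
r_a = 6371 + 11970 = 18341 km = 1.8341×10⁷ m.
Semi-major axis a = (r_p + r_a)/2 = 12512 km = 1.251×10⁷ m.
Vis-viva: v² = μ(2/r − 1/a) = 3.986×10¹⁴ × (2.993×10⁻⁷ − 7.992×10⁻⁸) = 8.743×10⁷ m²/s².
v = 9350 m/s = 9.350 km/s.

v ≈ 9.35 km/s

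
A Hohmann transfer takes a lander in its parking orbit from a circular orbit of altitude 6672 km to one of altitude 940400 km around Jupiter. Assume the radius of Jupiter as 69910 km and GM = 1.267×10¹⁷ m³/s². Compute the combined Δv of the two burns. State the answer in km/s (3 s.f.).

Δv_total ≈ 21.8 km/s

r₁ = 69910 + 6672 = 76582 km = 7.6582×10⁷ m.
r₂ = 69910 + 940400 = 1010300 km = 1.0103×10⁹ m.
Transfer ellipse a_t = (r₁ + r₂)/2 = 5.434×10⁸ m.
At r₁: circular v_c1 = √(μ/r₁) = 40670 m/s; transfer-perijove v_p = √[μ(2/r₁ − 1/a_t)] = 55460 m/s.
Δv₁ = v_p − v_c1 = 14780 m/s.
At r₂: circular v_c2 = √(μ/r₂) = 11200 m/s; transfer-apojove v_a = √[μ(2/r₂ − 1/a_t)] = 4204 m/s.
Δv₂ = v_c2 − v_a = 6995 m/s.
Total Δv = Δv₁ + Δv₂ = 21780 m/s = 21.78 km/s.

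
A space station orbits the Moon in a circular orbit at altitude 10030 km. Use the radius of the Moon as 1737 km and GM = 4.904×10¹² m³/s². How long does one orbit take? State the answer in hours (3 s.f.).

r = 1737 + 10030 = 11767 km = 1.1767×10⁷ m.
Kepler's third law: T = 2π√(r³/μ) = 2π√((1.177×10⁷)³ / 4.904×10¹²).
r³/μ = 3.322×10⁸ s², so T = 2π × 1.823×10⁴ = 1.145×10⁵ s.
Converting: 1.145×10⁵ s ÷ 3600 = 31.81 hours.

T ≈ 31.8 hours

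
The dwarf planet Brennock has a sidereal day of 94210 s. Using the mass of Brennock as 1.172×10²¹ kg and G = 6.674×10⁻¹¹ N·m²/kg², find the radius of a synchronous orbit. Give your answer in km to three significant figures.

r_sync ≈ 2600 km

μ = GM = 6.674×10⁻¹¹ × 1.172×10²¹ = 7.822×10¹⁰ m³/s².
A synchronous orbit has period T, so by Kepler's third law a = (μT²/4π²)^(1/3).
μT²/4π² = 7.822×10¹⁰ × (9.421×10⁴)² / 39.48 = 1.759×10¹⁹ m³.
a = 2.600×10⁶ m = 2600.5 km.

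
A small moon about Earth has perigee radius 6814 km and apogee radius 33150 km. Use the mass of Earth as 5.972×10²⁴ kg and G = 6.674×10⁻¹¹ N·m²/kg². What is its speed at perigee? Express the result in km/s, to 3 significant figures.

μ = GM = 6.674×10⁻¹¹ × 5.972×10²⁴ = 3.986×10¹⁴ m³/s².
Semi-major axis a = (r_p + r_a)/2 = 19982 km = 1.998×10⁷ m.
Vis-viva: v² = μ(2/r − 1/a) = 3.986×10¹⁴ × (2.935×10⁻⁷ − 5.005×10⁻⁸) = 9.704×10⁷ m²/s².
v = 9851 m/s = 9.851 km/s.

v ≈ 9.85 km/s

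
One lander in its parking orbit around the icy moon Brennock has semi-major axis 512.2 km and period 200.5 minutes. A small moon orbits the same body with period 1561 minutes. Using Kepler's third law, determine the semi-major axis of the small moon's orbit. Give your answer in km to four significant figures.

Kepler's third law: a³ ∝ T², so a₂ = a₁ (T₂/T₁)^(2/3).
T₂/T₁ = 7.786, (T₂/T₁)^(2/3) = 3.928.
a₂ = 512.2 × 3.928 = 2012 km.

a₂ ≈ 2012 km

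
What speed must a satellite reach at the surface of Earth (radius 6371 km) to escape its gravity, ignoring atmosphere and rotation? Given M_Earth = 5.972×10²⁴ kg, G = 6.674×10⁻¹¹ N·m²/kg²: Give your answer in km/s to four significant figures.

μ = GM = 6.674×10⁻¹¹ × 5.972×10²⁴ = 3.986×10¹⁴ m³/s².
r = R = 6.371×10⁶ m.
Escape speed v_esc = √(2μ/r) = √(2 × 3.986×10¹⁴ / 6.371×10⁶) = √(1.251×10⁸) = 11190 m/s.
= 11.19 km/s.

v_esc ≈ 11.19 km/s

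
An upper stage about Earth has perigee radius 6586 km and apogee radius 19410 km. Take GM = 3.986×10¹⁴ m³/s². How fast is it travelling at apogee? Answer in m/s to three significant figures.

Semi-major axis a = (r_p + r_a)/2 = 12998 km = 1.300×10⁷ m.
Vis-viva: v² = μ(2/r − 1/a) = 3.986×10¹⁴ × (1.030×10⁻⁷ − 7.693×10⁻⁸) = 1.041×10⁷ m²/s².
v = 3226 m/s.

v ≈ 3230 m/s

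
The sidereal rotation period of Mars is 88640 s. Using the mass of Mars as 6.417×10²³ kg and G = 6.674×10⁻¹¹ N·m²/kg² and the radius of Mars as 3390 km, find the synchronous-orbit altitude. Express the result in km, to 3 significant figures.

μ = GM = 6.674×10⁻¹¹ × 6.417×10²³ = 4.283×10¹³ m³/s².
A synchronous orbit has period T, so by Kepler's third law a = (μT²/4π²)^(1/3).
μT²/4π² = 4.283×10¹³ × (8.864×10⁴)² / 39.48 = 8.524×10²¹ m³.
a = 2.043×10⁷ m = 20427 km.
Altitude h = a − R = 20427 − 3390 = 17037 km.

h_sync ≈ 17000 km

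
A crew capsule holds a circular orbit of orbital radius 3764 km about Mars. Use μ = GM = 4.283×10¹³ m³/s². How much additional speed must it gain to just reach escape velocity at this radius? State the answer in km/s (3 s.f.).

Δv ≈ 1.40 km/s

r = 3764 km = 3.764×10⁶ m.
Circular speed v_c = √(μ/r) = 3373 m/s.
Escape speed v_esc = √(2μ/r) = √2 × v_c = 4771 m/s.
Δv = v_esc − v_c = 1397 m/s = 1.397 km/s.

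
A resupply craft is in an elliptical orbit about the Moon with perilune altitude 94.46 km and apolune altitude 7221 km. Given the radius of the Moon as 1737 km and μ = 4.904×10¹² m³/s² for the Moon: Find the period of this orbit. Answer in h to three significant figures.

r_p = 1737 + 94.46 = 1831.5 km = 1.8315×10⁶ m.
r_a = 1737 + 7221 = 8958.0 km = 8.9580×10⁶ m.
Semi-major axis a = (r_p + r_a)/2 = (1831.5 + 8958.0)/2 = 5394.7 km = 5.395×10⁶ m.
By Kepler's third law T = 2π√(a³/μ) = 2π × 5.658×10³ = 3.555×10⁴ s.
= 9.875 h.

T ≈ 9.88 h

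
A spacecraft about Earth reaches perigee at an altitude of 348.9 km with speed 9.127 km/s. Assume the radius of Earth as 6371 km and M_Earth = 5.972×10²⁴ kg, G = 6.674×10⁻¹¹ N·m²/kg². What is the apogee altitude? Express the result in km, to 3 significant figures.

apogee altitude ≈ 9480 km

μ = GM = 6.674×10⁻¹¹ × 5.972×10²⁴ = 3.986×10¹⁴ m³/s².
r_p = 6371 + 348.9 = 6719.9 km = 6.720×10⁶ m.
Specific energy ε = v²/2 − μ/r = -1.766×10⁷ J/kg, so a = −μ/(2ε) = 1.128×10⁷ m.
The apsides satisfy r_p + r_a = 2a, so the apogee radius is 2a − r_p = 1.585×10⁷ m = 15848 km.
Apogee altitude = 15848 − 6371 = 9477.0 km.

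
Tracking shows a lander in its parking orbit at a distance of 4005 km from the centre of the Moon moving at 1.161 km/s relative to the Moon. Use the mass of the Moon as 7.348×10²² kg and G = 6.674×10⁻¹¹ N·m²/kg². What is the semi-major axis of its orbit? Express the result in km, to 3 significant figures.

μ = GM = 6.674×10⁻¹¹ × 7.348×10²² = 4.904×10¹² m³/s².
r = 4.005×10⁶ m.
Specific orbital energy ε = v²/2 − μ/r = (1161)²/2 − 4.904×10¹²/4.005×10⁶ = -5.505×10⁵ J/kg.
Since ε = −μ/(2a), a = −μ/(2ε) = 4.454×10⁶ m = 4454.0 km.

a ≈ 4450 km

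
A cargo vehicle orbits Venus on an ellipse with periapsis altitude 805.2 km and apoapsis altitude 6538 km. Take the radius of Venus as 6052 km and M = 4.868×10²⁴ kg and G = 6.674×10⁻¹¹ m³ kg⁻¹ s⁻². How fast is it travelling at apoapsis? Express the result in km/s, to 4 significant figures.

μ = GM = 6.674×10⁻¹¹ × 4.868×10²⁴ = 3.249×10¹⁴ m³/s².
r_p = 6052 + 805.2 = 6857.2 km = 6.8572×10⁶ m.
r_a = 6052 + 6538 = 12590 km = 1.2590×10⁷ m.
Semi-major axis a = (r_p + r_a)/2 = 9723.6 km = 9.724×10⁶ m.
Vis-viva: v² = μ(2/r − 1/a) = 3.249×10¹⁴ × (1.589×10⁻⁷ − 1.028×10⁻⁷) = 1.820×10⁷ m²/s².
v = 4266 m/s = 4.266 km/s.

v ≈ 4.266 km/s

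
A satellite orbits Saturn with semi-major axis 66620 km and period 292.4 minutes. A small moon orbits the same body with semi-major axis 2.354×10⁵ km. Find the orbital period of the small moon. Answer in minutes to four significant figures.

Kepler's third law: T² ∝ a³, so T₂ = T₁ (a₂/a₁)^(3/2).
a₂/a₁ = 3.533, (a₂/a₁)^(3/2) = 6.642.
T₂ = 292.4 × 6.642 = 1942 minutes.

T₂ ≈ 1942 minutes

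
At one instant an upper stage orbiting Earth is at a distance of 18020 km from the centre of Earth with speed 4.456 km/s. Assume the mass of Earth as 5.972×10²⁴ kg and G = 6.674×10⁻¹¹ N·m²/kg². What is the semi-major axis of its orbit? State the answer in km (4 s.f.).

a ≈ 16350 km

μ = GM = 6.674×10⁻¹¹ × 5.972×10²⁴ = 3.986×10¹⁴ m³/s².
r = 1.802×10⁷ m.
Specific orbital energy ε = v²/2 − μ/r = (4456)²/2 − 3.986×10¹⁴/1.802×10⁷ = -1.219×10⁷ J/kg.
Since ε = −μ/(2a), a = −μ/(2ε) = 1.635×10⁷ m = 16348 km.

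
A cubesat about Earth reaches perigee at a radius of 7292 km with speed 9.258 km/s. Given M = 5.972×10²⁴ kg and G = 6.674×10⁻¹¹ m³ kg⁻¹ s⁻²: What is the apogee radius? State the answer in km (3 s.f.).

μ = GM = 6.674×10⁻¹¹ × 5.972×10²⁴ = 3.986×10¹⁴ m³/s².
r_p = 7.292×10⁶ m.
Specific energy ε = v²/2 − μ/r = -1.180×10⁷ J/kg, so a = −μ/(2ε) = 1.688×10⁷ m.
The apsides satisfy r_p + r_a = 2a, so the apogee radius is 2a − r_p = 2.648×10⁷ m = 26475 km.

apogee radius ≈ 26500 km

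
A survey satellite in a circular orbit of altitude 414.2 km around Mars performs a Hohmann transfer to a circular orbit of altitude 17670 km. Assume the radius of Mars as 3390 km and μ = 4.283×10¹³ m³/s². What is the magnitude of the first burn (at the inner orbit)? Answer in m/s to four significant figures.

r₁ = 3390 + 414.2 = 3804.2 km = 3.8042×10⁶ m.
r₂ = 3390 + 17670 = 21060 km = 2.1060×10⁷ m.
Transfer ellipse a_t = (r₁ + r₂)/2 = 1.243×10⁷ m.
At r₁: circular v_c1 = √(μ/r₁) = 3355 m/s; transfer-periapsis v_p = √[μ(2/r₁ − 1/a_t)] = 4367 m/s.
Δv₁ = v_p − v_c1 = 1012 m/s.

Δv ≈ 1012 m/s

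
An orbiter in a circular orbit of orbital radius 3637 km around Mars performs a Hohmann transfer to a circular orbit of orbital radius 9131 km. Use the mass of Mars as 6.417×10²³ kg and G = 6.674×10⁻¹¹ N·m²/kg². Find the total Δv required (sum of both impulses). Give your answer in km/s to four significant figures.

μ = GM = 6.674×10⁻¹¹ × 6.417×10²³ = 4.283×10¹³ m³/s².
r₁ = 3637 km = 3.637×10⁶ m.
r₂ = 9131 km = 9.131×10⁶ m.
Transfer ellipse a_t = (r₁ + r₂)/2 = 6.384×10⁶ m.
At r₁: circular v_c1 = √(μ/r₁) = 3432 m/s; transfer-periapsis v_p = √[μ(2/r₁ − 1/a_t)] = 4104 m/s.
Δv₁ = v_p − v_c1 = 672.4 m/s.
At r₂: circular v_c2 = √(μ/r₂) = 2166 m/s; transfer-apoapsis v_a = √[μ(2/r₂ − 1/a_t)] = 1635 m/s.
Δv₂ = v_c2 − v_a = 531.1 m/s.
Total Δv = Δv₁ + Δv₂ = 1203 m/s = 1.203 km/s.

Δv_total ≈ 1.203 km/s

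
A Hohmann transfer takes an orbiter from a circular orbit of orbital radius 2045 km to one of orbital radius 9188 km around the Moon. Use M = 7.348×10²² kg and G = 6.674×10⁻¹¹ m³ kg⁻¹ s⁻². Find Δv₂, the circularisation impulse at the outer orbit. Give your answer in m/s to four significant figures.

μ = GM = 6.674×10⁻¹¹ × 7.348×10²² = 4.904×10¹² m³/s².
r₁ = 2045 km = 2.045×10⁶ m.
r₂ = 9188 km = 9.188×10⁶ m.
Transfer ellipse a_t = (r₁ + r₂)/2 = 5.616×10⁶ m.
At r₁: circular v_c1 = √(μ/r₁) = 1549 m/s; transfer-perilune v_p = √[μ(2/r₁ − 1/a_t)] = 1981 m/s.
At r₂: circular v_c2 = √(μ/r₂) = 730.6 m/s; transfer-apolune v_a = √[μ(2/r₂ − 1/a_t)] = 440.8 m/s.
Δv₂ = v_c2 − v_a = 289.7 m/s.

Δv ≈ 289.7 m/s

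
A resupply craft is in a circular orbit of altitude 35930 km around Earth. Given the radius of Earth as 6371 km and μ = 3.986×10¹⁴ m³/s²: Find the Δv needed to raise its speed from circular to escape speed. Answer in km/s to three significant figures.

Δv ≈ 1.27 km/s

r = 6371 + 35930 = 42301 km = 4.2301×10⁷ m.
Circular speed v_c = √(μ/r) = 3070 m/s.
Escape speed v_esc = √(2μ/r) = √2 × v_c = 4341 m/s.
Δv = v_esc − v_c = 1272 m/s = 1.272 km/s.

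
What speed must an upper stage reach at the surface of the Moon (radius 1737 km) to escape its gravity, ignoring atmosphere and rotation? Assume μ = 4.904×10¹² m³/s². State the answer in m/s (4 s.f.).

v_esc ≈ 2376 m/s

r = R = 1.737×10⁶ m.
Escape speed v_esc = √(2μ/r) = √(2 × 4.904×10¹² / 1.737×10⁶) = √(5.647×10⁶) = 2376 m/s.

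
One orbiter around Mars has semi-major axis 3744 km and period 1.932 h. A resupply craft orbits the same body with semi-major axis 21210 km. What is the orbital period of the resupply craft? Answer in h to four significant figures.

Kepler's third law: T² ∝ a³, so T₂ = T₁ (a₂/a₁)^(3/2).
a₂/a₁ = 5.665, (a₂/a₁)^(3/2) = 13.48.
T₂ = 1.932 × 13.48 = 26.05 h.

T₂ ≈ 26.05 h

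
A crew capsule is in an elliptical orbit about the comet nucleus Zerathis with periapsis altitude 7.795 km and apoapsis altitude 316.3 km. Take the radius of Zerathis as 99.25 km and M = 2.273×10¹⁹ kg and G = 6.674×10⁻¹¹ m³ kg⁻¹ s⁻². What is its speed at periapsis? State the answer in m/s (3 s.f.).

v ≈ 150 m/s

μ = GM = 6.674×10⁻¹¹ × 2.273×10¹⁹ = 1.517×10⁹ m³/s².
r_p = 99.25 + 7.795 = 107.05 km = 1.0704×10⁵ m.
r_a = 99.25 + 316.3 = 415.55 km = 4.1555×10⁵ m.
Semi-major axis a = (r_p + r_a)/2 = 261.30 km = 2.613×10⁵ m.
Vis-viva: v² = μ(2/r − 1/a) = 1.517×10⁹ × (1.868×10⁻⁵ − 3.827×10⁻⁶) = 2.254×10⁴ m²/s².
v = 150.1 m/s.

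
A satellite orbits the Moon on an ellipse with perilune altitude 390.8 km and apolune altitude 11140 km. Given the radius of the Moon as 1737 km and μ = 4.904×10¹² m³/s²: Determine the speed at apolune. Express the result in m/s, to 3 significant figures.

r_p = 1737 + 390.8 = 2127.8 km = 2.1278×10⁶ m.
r_a = 1737 + 11140 = 12877 km = 1.2877×10⁷ m.
Semi-major axis a = (r_p + r_a)/2 = 7502.4 km = 7.502×10⁶ m.
Vis-viva: v² = μ(2/r − 1/a) = 4.904×10¹² × (1.553×10⁻⁷ − 1.333×10⁻⁷) = 1.080×10⁵ m²/s².
v = 328.6 m/s.

v ≈ 329 m/s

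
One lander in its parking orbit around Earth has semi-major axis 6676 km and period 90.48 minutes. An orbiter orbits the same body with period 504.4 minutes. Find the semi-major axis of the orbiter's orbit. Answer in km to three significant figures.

a₂ ≈ 21000 km

Kepler's third law: a³ ∝ T², so a₂ = a₁ (T₂/T₁)^(2/3).
T₂/T₁ = 5.575, (T₂/T₁)^(2/3) = 3.144.
a₂ = 6676 × 3.144 = 20990 km.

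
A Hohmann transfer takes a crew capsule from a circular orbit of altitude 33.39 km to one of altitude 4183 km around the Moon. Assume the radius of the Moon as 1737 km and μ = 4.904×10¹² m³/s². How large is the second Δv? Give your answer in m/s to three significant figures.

Δv ≈ 293 m/s

r₁ = 1737 + 33.39 = 1770.4 km = 1.7704×10⁶ m.
r₂ = 1737 + 4183 = 5920.0 km = 5.9200×10⁶ m.
Transfer ellipse a_t = (r₁ + r₂)/2 = 3.845×10⁶ m.
At r₁: circular v_c1 = √(μ/r₁) = 1664 m/s; transfer-perilune v_p = √[μ(2/r₁ − 1/a_t)] = 2065 m/s.
At r₂: circular v_c2 = √(μ/r₂) = 910.2 m/s; transfer-apolune v_a = √[μ(2/r₂ − 1/a_t)] = 617.6 m/s.
Δv₂ = v_c2 − v_a = 292.6 m/s.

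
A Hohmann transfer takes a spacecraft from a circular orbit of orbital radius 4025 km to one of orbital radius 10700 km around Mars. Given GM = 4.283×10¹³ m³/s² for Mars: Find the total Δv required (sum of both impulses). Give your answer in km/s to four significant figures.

r₁ = 4025 km = 4.025×10⁶ m.
r₂ = 10700 km = 1.070×10⁷ m.
Transfer ellipse a_t = (r₁ + r₂)/2 = 7.362×10⁶ m.
At r₁: circular v_c1 = √(μ/r₁) = 3262 m/s; transfer-periapsis v_p = √[μ(2/r₁ − 1/a_t)] = 3933 m/s.
Δv₁ = v_p − v_c1 = 670.5 m/s.
At r₂: circular v_c2 = √(μ/r₂) = 2001 m/s; transfer-apoapsis v_a = √[μ(2/r₂ − 1/a_t)] = 1479 m/s.
Δv₂ = v_c2 − v_a = 521.4 m/s.
Total Δv = Δv₁ + Δv₂ = 1192 m/s = 1.192 km/s.

Δv_total ≈ 1.192 km/s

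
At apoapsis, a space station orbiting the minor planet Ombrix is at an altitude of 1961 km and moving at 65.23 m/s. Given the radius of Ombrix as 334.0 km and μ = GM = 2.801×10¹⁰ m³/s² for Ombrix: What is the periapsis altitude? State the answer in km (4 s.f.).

r_a = 334.0 + 1961 = 2295.0 km = 2.295×10⁶ m.
Specific energy ε = v²/2 − μ/r = -1.008×10⁴ J/kg, so a = −μ/(2ε) = 1.390×10⁶ m.
The apsides satisfy r_p + r_a = 2a, so the periapsis radius is 2a − r_a = 4.845×10⁵ m = 484.51 km.
Periapsis altitude = 484.51 − 334.0 = 150.51 km.

periapsis altitude ≈ 150.5 km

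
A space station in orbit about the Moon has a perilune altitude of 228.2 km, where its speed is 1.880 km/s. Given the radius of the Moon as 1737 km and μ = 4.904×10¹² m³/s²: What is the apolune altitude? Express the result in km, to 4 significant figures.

apolune altitude ≈ 3032 km

r_p = 1737 + 228.2 = 1965.2 km = 1.965×10⁶ m.
Specific energy ε = v²/2 − μ/r = -7.282×10⁵ J/kg, so a = −μ/(2ε) = 3.367×10⁶ m.
The apsides satisfy r_p + r_a = 2a, so the apolune radius is 2a − r_p = 4.769×10⁶ m = 4769.0 km.
Apolune altitude = 4769.0 − 1737 = 3032.0 km.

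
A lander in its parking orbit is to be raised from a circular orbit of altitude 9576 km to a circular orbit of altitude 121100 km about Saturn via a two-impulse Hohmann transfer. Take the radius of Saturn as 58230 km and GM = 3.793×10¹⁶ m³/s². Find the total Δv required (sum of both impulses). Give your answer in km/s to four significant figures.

Δv_total ≈ 8.611 km/s

r₁ = 58230 + 9576 = 67806 km = 6.7806×10⁷ m.
r₂ = 58230 + 121100 = 179330 km = 1.7933×10⁸ m.
Transfer ellipse a_t = (r₁ + r₂)/2 = 1.236×10⁸ m.
At r₁: circular v_c1 = √(μ/r₁) = 23650 m/s; transfer-perikrone v_p = √[μ(2/r₁ − 1/a_t)] = 28490 m/s.
Δv₁ = v_p − v_c1 = 4841 m/s.
At r₂: circular v_c2 = √(μ/r₂) = 14540 m/s; transfer-apokrone v_a = √[μ(2/r₂ − 1/a_t)] = 10770 m/s.
Δv₂ = v_c2 − v_a = 3770 m/s.
Total Δv = Δv₁ + Δv₂ = 8611 m/s = 8.611 km/s.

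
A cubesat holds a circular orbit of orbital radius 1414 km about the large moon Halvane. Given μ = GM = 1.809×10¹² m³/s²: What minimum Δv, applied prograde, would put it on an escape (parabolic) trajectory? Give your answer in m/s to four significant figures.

r = 1414 km = 1.414×10⁶ m.
Circular speed v_c = √(μ/r) = 1131 m/s.
Escape speed v_esc = √(2μ/r) = √2 × v_c = 1600 m/s.
Δv = v_esc − v_c = 468.5 m/s.

Δv ≈ 468.5 m/s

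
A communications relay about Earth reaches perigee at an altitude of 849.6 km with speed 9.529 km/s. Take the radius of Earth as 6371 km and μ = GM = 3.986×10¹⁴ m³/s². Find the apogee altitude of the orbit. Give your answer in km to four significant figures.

apogee altitude ≈ 27070 km

r_p = 6371 + 849.6 = 7220.6 km = 7.221×10⁶ m.
Specific energy ε = v²/2 − μ/r = -9.802×10⁶ J/kg, so a = −μ/(2ε) = 2.033×10⁷ m.
The apsides satisfy r_p + r_a = 2a, so the apogee radius is 2a − r_p = 3.344×10⁷ m = 33444 km.
Apogee altitude = 33444 − 6371 = 27073 km.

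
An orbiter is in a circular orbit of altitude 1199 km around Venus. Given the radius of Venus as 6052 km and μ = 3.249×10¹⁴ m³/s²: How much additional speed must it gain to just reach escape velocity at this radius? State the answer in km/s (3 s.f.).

r = 6052 + 1199 = 7251.0 km = 7.2510×10⁶ m.
Circular speed v_c = √(μ/r) = 6694 m/s.
Escape speed v_esc = √(2μ/r) = √2 × v_c = 9467 m/s.
Δv = v_esc − v_c = 2773 m/s = 2.773 km/s.

Δv ≈ 2.77 km/s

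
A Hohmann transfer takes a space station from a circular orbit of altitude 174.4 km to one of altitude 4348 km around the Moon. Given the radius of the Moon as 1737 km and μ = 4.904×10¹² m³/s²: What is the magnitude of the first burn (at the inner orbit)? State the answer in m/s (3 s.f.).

Δv ≈ 374 m/s

r₁ = 1737 + 174.4 = 1911.4 km = 1.9114×10⁶ m.
r₂ = 1737 + 4348 = 6085.0 km = 6.0850×10⁶ m.
Transfer ellipse a_t = (r₁ + r₂)/2 = 3.998×10⁶ m.
At r₁: circular v_c1 = √(μ/r₁) = 1602 m/s; transfer-perilune v_p = √[μ(2/r₁ − 1/a_t)] = 1976 m/s.
Δv₁ = v_p − v_c1 = 374.3 m/s.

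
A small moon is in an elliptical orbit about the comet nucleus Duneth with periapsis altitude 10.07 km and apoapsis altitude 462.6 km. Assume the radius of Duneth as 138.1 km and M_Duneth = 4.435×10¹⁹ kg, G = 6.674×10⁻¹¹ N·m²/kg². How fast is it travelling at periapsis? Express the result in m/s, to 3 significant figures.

v ≈ 179 m/s

μ = GM = 6.674×10⁻¹¹ × 4.435×10¹⁹ = 2.960×10⁹ m³/s².
r_p = 138.1 + 10.07 = 148.17 km = 1.4817×10⁵ m.
r_a = 138.1 + 462.6 = 600.70 km = 6.0070×10⁵ m.
Semi-major axis a = (r_p + r_a)/2 = 374.44 km = 3.744×10⁵ m.
Vis-viva: v² = μ(2/r − 1/a) = 2.960×10⁹ × (1.350×10⁻⁵ − 2.671×10⁻⁶) = 3.205×10⁴ m²/s².
v = 179.0 m/s.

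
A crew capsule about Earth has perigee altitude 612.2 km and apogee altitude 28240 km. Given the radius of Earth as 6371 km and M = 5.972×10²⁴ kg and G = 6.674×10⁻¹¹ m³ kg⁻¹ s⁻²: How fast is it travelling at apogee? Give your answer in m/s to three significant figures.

v ≈ 1970 m/s

μ = GM = 6.674×10⁻¹¹ × 5.972×10²⁴ = 3.986×10¹⁴ m³/s².
r_p = 6371 + 612.2 = 6983.2 km = 6.9832×10⁶ m.
r_a = 6371 + 28240 = 34611 km = 3.4611×10⁷ m.
Semi-major axis a = (r_p + r_a)/2 = 20797 km = 2.080×10⁷ m.
Vis-viva: v² = μ(2/r − 1/a) = 3.986×10¹⁴ × (5.779×10⁻⁸ − 4.808×10⁻⁸) = 3.867×10⁶ m²/s².
v = 1966 m/s.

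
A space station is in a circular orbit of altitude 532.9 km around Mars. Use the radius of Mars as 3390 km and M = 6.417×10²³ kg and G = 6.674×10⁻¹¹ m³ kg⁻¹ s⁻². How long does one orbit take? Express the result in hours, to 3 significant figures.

μ = GM = 6.674×10⁻¹¹ × 6.417×10²³ = 4.283×10¹³ m³/s².
r = 3390 + 532.9 = 3922.9 km = 3.9229×10⁶ m.
Kepler's third law: T = 2π√(r³/μ) = 2π√((3.923×10⁶)³ / 4.283×10¹³).
r³/μ = 1.410×10⁶ s², so T = 2π × 1.187×10³ = 7.460×10³ s.
Converting: 7.460×10³ s ÷ 3600 = 2.072 hours.

T ≈ 2.07 hours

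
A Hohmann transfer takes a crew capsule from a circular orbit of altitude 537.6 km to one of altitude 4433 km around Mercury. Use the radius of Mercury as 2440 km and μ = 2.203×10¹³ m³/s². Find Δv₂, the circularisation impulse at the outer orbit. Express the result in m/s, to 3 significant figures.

Δv ≈ 398 m/s

r₁ = 2440 + 537.6 = 2977.6 km = 2.9776×10⁶ m.
r₂ = 2440 + 4433 = 6873.0 km = 6.8730×10⁶ m.
Transfer ellipse a_t = (r₁ + r₂)/2 = 4.925×10⁶ m.
At r₁: circular v_c1 = √(μ/r₁) = 2720 m/s; transfer-periherm v_p = √[μ(2/r₁ − 1/a_t)] = 3213 m/s.
At r₂: circular v_c2 = √(μ/r₂) = 1790 m/s; transfer-apoherm v_a = √[μ(2/r₂ − 1/a_t)] = 1392 m/s.
Δv₂ = v_c2 − v_a = 398.3 m/s.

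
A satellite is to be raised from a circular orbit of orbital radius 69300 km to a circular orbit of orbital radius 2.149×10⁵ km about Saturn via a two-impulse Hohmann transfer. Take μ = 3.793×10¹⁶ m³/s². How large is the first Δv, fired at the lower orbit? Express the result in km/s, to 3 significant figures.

r₁ = 69300 km = 6.930×10⁷ m.
r₂ = 2.149×10⁵ km = 2.149×10⁸ m.
Transfer ellipse a_t = (r₁ + r₂)/2 = 1.421×10⁸ m.
At r₁: circular v_c1 = √(μ/r₁) = 23400 m/s; transfer-perikrone v_p = √[μ(2/r₁ − 1/a_t)] = 28770 m/s.
Δv₁ = v_p − v_c1 = 5375 m/s.
= 5.375 km/s.

Δv ≈ 5.38 km/s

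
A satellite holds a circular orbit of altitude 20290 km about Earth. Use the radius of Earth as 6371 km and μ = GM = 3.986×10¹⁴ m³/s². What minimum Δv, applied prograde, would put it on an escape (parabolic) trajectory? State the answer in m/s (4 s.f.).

Δv ≈ 1602 m/s

r = 6371 + 20290 = 26661 km = 2.6661×10⁷ m.
Circular speed v_c = √(μ/r) = 3867 m/s.
Escape speed v_esc = √(2μ/r) = √2 × v_c = 5468 m/s.
Δv = v_esc − v_c = 1602 m/s.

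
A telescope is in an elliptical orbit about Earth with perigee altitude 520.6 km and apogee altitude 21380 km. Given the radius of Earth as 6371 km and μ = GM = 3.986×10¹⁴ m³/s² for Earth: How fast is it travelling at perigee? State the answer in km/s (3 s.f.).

v ≈ 9.63 km/s

r_p = 6371 + 520.6 = 6891.6 km = 6.8916×10⁶ m.
r_a = 6371 + 21380 = 27751 km = 2.7751×10⁷ m.
Semi-major axis a = (r_p + r_a)/2 = 17321 km = 1.732×10⁷ m.
Vis-viva: v² = μ(2/r − 1/a) = 3.986×10¹⁴ × (2.902×10⁻⁷ − 5.773×10⁻⁸) = 9.266×10⁷ m²/s².
v = 9626 m/s = 9.626 km/s.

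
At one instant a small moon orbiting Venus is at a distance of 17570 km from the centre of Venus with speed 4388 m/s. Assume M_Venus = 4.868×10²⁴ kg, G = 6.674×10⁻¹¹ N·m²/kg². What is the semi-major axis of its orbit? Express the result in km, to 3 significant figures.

a ≈ 18300 km

μ = GM = 6.674×10⁻¹¹ × 4.868×10²⁴ = 3.249×10¹⁴ m³/s².
r = 1.757×10⁷ m.
Vis-viva rearranged: 1/a = 2/r − v²/μ = 1.138×10⁻⁷ − 5.926×10⁻⁸ = 5.457×10⁻⁸ m⁻¹.
a = 1.833×10⁷ m = 18327 km.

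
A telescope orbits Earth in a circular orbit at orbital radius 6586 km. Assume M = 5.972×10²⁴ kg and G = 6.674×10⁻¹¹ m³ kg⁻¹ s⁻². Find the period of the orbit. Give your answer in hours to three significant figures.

T ≈ 1.48 hours

μ = GM = 6.674×10⁻¹¹ × 5.972×10²⁴ = 3.986×10¹⁴ m³/s².
r = 6586 km = 6.586×10⁶ m.
Kepler's third law: T = 2π√(r³/μ) = 2π√((6.586×10⁶)³ / 3.986×10¹⁴).
r³/μ = 7.167×10⁵ s², so T = 2π × 8.466×10² = 5.319×10³ s.
Converting: 5.319×10³ s ÷ 3600 = 1.478 hours.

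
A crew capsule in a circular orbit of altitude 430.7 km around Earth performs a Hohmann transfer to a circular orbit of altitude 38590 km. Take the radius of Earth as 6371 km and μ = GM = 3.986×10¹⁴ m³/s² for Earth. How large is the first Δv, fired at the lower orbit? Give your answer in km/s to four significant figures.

r₁ = 6371 + 430.7 = 6801.7 km = 6.8017×10⁶ m.
r₂ = 6371 + 38590 = 44961 km = 4.4961×10⁷ m.
Transfer ellipse a_t = (r₁ + r₂)/2 = 2.588×10⁷ m.
At r₁: circular v_c1 = √(μ/r₁) = 7655 m/s; transfer-perigee v_p = √[μ(2/r₁ − 1/a_t)] = 10090 m/s.
Δv₁ = v_p − v_c1 = 2435 m/s.
= 2.435 km/s.

Δv ≈ 2.435 km/s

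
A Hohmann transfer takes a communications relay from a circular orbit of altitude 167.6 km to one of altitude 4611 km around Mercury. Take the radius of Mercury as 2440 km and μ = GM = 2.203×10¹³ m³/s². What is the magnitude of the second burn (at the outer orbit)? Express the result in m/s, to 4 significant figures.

r₁ = 2440 + 167.6 = 2607.6 km = 2.6076×10⁶ m.
r₂ = 2440 + 4611 = 7051.0 km = 7.0510×10⁶ m.
Transfer ellipse a_t = (r₁ + r₂)/2 = 4.829×10⁶ m.
At r₁: circular v_c1 = √(μ/r₁) = 2907 m/s; transfer-periherm v_p = √[μ(2/r₁ − 1/a_t)] = 3512 m/s.
At r₂: circular v_c2 = √(μ/r₂) = 1768 m/s; transfer-apoherm v_a = √[μ(2/r₂ − 1/a_t)] = 1299 m/s.
Δv₂ = v_c2 − v_a = 468.7 m/s.

Δv ≈ 468.7 m/s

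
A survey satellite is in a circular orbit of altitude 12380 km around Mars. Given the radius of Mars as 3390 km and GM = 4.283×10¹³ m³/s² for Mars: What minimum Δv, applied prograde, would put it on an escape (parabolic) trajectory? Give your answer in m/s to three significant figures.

Δv ≈ 683 m/s

r = 3390 + 12380 = 15770 km = 1.5770×10⁷ m.
Circular speed v_c = √(μ/r) = 1648 m/s.
Escape speed v_esc = √(2μ/r) = √2 × v_c = 2331 m/s.
Δv = v_esc − v_c = 682.6 m/s.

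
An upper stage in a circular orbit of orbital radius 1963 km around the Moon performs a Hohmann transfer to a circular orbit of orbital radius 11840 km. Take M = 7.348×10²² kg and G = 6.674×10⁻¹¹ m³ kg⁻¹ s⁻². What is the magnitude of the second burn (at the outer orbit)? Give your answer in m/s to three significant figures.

μ = GM = 6.674×10⁻¹¹ × 7.348×10²² = 4.904×10¹² m³/s².
r₁ = 1963 km = 1.963×10⁶ m.
r₂ = 11840 km = 1.184×10⁷ m.
Transfer ellipse a_t = (r₁ + r₂)/2 = 6.902×10⁶ m.
At r₁: circular v_c1 = √(μ/r₁) = 1581 m/s; transfer-perilune v_p = √[μ(2/r₁ − 1/a_t)] = 2070 m/s.
At r₂: circular v_c2 = √(μ/r₂) = 643.6 m/s; transfer-apolune v_a = √[μ(2/r₂ − 1/a_t)] = 343.2 m/s.
Δv₂ = v_c2 − v_a = 300.3 m/s.

Δv ≈ 300 m/s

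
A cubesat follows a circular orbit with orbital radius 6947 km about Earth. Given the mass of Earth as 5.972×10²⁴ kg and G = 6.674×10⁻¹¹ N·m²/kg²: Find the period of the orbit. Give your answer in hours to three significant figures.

T ≈ 1.60 hours

μ = GM = 6.674×10⁻¹¹ × 5.972×10²⁴ = 3.986×10¹⁴ m³/s².
r = 6947 km = 6.947×10⁶ m.
Kepler's third law: T = 2π√(r³/μ) = 2π√((6.947×10⁶)³ / 3.986×10¹⁴).
r³/μ = 8.412×10⁵ s², so T = 2π × 9.172×10² = 5.763×10³ s.
Converting: 5.763×10³ s ÷ 3600 = 1.601 hours.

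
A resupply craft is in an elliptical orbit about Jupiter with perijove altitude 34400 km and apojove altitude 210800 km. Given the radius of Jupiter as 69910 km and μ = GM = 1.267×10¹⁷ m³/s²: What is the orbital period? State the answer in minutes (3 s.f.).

r_p = 69910 + 34400 = 104310 km = 1.0431×10⁸ m.
r_a = 69910 + 210800 = 280710 km = 2.8071×10⁸ m.
Semi-major axis a = (r_p + r_a)/2 = (1.0431×10⁵ + 2.8071×10⁵)/2 = 1.9251×10⁵ km = 1.925×10⁸ m.
By Kepler's third law T = 2π√(a³/μ) = 2π × 7.504×10³ = 4.715×10⁴ s.
= 785.8 minutes.

T ≈ 786 minutes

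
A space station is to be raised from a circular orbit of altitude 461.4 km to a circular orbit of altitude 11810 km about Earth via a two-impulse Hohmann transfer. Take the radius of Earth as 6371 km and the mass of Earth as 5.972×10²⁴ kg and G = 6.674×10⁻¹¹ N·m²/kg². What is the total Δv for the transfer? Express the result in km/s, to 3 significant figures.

Δv_total ≈ 2.79 km/s

μ = GM = 6.674×10⁻¹¹ × 5.972×10²⁴ = 3.986×10¹⁴ m³/s².
r₁ = 6371 + 461.4 = 6832.4 km = 6.8324×10⁶ m.
r₂ = 6371 + 11810 = 18181 km = 1.8181×10⁷ m.
Transfer ellipse a_t = (r₁ + r₂)/2 = 1.251×10⁷ m.
At r₁: circular v_c1 = √(μ/r₁) = 7638 m/s; transfer-perigee v_p = √[μ(2/r₁ − 1/a_t)] = 9209 m/s.
Δv₁ = v_p − v_c1 = 1571 m/s.
At r₂: circular v_c2 = √(μ/r₂) = 4682 m/s; transfer-apogee v_a = √[μ(2/r₂ − 1/a_t)] = 3461 m/s.
Δv₂ = v_c2 − v_a = 1221 m/s.
Total Δv = Δv₁ + Δv₂ = 2793 m/s = 2.793 km/s.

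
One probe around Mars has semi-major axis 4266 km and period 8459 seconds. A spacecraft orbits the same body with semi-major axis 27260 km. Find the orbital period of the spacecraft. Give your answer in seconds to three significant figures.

Kepler's third law: T² ∝ a³, so T₂ = T₁ (a₂/a₁)^(3/2).
a₂/a₁ = 6.390, (a₂/a₁)^(3/2) = 16.15.
T₂ = 8459 × 16.15 = 1.366×10⁵ seconds.

T₂ ≈ 1.37×10⁵ seconds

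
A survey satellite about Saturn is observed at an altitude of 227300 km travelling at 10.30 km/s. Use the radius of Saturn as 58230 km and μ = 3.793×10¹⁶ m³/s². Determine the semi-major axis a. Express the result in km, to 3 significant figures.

r = 58230 + 227300 = 2.8553×10⁵ km = 2.855×10⁸ m.
Vis-viva rearranged: 1/a = 2/r − v²/μ = 7.005×10⁻⁹ − 2.797×10⁻⁹ = 4.208×10⁻⁹ m⁻¹.
a = 2.377×10⁸ m = 2.3767×10⁵ km.

a ≈ 2.38×10⁵ km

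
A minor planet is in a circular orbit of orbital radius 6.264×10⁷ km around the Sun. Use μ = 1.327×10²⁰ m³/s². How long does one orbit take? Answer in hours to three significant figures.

r = 6.264×10⁷ km = 6.264×10¹⁰ m.
Kepler's third law: T = 2π√(r³/μ) = 2π√((6.264×10¹⁰)³ / 1.327×10²⁰).
r³/μ = 1.852×10¹² s², so T = 2π × 1.361×10⁶ = 8.551×10⁶ s.
Converting: 8.551×10⁶ s ÷ 3600 = 2375 hours.

T ≈ 2380 hours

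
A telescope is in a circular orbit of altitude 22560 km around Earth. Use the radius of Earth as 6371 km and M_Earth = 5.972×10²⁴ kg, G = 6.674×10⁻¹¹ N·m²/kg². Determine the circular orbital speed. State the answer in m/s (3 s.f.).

v ≈ 3710 m/s

μ = GM = 6.674×10⁻¹¹ × 5.972×10²⁴ = 3.986×10¹⁴ m³/s².
r = 6371 + 22560 = 28931 km = 2.8931×10⁷ m.
For a circular orbit v = √(μ/r) = √(3.986×10¹⁴ / 2.893×10⁷) = √(1.378×10⁷) = 3712 m/s.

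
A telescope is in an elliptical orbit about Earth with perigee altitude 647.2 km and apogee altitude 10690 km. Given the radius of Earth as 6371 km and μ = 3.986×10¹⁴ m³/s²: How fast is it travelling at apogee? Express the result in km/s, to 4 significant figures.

v ≈ 3.690 km/s

r_p = 6371 + 647.2 = 7018.2 km = 7.0182×10⁶ m.
r_a = 6371 + 10690 = 17061 km = 1.7061×10⁷ m.
Semi-major axis a = (r_p + r_a)/2 = 12040 km = 1.204×10⁷ m.
Vis-viva: v² = μ(2/r − 1/a) = 3.986×10¹⁴ × (1.172×10⁻⁷ − 8.306×10⁻⁸) = 1.362×10⁷ m²/s².
v = 3690 m/s = 3.690 km/s.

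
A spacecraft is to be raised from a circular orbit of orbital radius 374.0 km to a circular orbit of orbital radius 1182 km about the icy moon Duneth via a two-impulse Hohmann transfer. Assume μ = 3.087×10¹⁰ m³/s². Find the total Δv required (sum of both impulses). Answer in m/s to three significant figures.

Δv_total ≈ 116 m/s

r₁ = 374.0 km = 3.740×10⁵ m.
r₂ = 1182 km = 1.182×10⁶ m.
Transfer ellipse a_t = (r₁ + r₂)/2 = 7.780×10⁵ m.
At r₁: circular v_c1 = √(μ/r₁) = 287.3 m/s; transfer-periapsis v_p = √[μ(2/r₁ − 1/a_t)] = 354.1 m/s.
Δv₁ = v_p − v_c1 = 66.82 m/s.
At r₂: circular v_c2 = √(μ/r₂) = 161.6 m/s; transfer-apoapsis v_a = √[μ(2/r₂ − 1/a_t)] = 112.0 m/s.
Δv₂ = v_c2 − v_a = 49.56 m/s.
Total Δv = Δv₁ + Δv₂ = 116.4 m/s.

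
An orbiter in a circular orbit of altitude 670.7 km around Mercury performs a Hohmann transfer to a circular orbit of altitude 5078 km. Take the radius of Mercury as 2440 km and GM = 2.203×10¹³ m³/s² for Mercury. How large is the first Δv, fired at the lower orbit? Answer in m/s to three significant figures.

Δv ≈ 504 m/s

r₁ = 2440 + 670.7 = 3110.7 km = 3.1107×10⁶ m.
r₂ = 2440 + 5078 = 7518.0 km = 7.5180×10⁶ m.
Transfer ellipse a_t = (r₁ + r₂)/2 = 5.314×10⁶ m.
At r₁: circular v_c1 = √(μ/r₁) = 2661 m/s; transfer-periherm v_p = √[μ(2/r₁ − 1/a_t)] = 3165 m/s.
Δv₁ = v_p − v_c1 = 504.0 m/s.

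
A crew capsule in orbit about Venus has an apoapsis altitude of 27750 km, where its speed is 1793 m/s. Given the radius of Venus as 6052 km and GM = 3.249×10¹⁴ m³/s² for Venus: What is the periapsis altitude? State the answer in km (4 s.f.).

periapsis altitude ≈ 736.0 km

r_a = 6052 + 27750 = 33802 km = 3.380×10⁷ m.
Specific energy ε = v²/2 − μ/r = -8.004×10⁶ J/kg, so a = −μ/(2ε) = 2.030×10⁷ m.
The apsides satisfy r_p + r_a = 2a, so the periapsis radius is 2a − r_a = 6.788×10⁶ m = 6788.0 km.
Periapsis altitude = 6788.0 − 6052 = 736.01 km.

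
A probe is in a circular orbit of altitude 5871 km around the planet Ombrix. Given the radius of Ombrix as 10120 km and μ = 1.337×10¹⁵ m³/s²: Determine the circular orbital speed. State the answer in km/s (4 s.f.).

r = 10120 + 5871 = 15991 km = 1.5991×10⁷ m.
For a circular orbit v = √(μ/r) = √(1.337×10¹⁵ / 1.599×10⁷) = √(8.361×10⁷) = 9144 m/s.
That is 9.144 km/s.

v ≈ 9.144 km/s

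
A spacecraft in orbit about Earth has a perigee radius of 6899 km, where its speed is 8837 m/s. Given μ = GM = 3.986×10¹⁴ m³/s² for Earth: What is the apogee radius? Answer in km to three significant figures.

r_p = 6.899×10⁶ m.
Specific energy ε = v²/2 − μ/r = -1.873×10⁷ J/kg, so a = −μ/(2ε) = 1.064×10⁷ m.
The apsides satisfy r_p + r_a = 2a, so the apogee radius is 2a − r_p = 1.438×10⁷ m = 14382 km.

apogee radius ≈ 14400 km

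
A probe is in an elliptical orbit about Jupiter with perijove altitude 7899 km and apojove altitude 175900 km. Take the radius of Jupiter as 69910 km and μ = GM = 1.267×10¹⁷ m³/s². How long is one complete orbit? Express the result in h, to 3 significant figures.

T ≈ 10.1 h

r_p = 69910 + 7899 = 77809 km = 7.7809×10⁷ m.
r_a = 69910 + 175900 = 245810 km = 2.4581×10⁸ m.
Semi-major axis a = (r_p + r_a)/2 = (77809 + 2.4581×10⁵)/2 = 1.6181×10⁵ km = 1.618×10⁸ m.
By Kepler's third law T = 2π√(a³/μ) = 2π × 5.783×10³ = 3.633×10⁴ s.
= 10.09 h.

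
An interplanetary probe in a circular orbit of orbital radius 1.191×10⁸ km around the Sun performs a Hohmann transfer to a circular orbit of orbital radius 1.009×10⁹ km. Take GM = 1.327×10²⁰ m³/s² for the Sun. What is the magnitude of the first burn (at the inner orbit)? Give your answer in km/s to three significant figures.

Δv ≈ 11.3 km/s

r₁ = 1.191×10⁸ km = 1.191×10¹¹ m.
r₂ = 1.009×10⁹ km = 1.009×10¹² m.
Transfer ellipse a_t = (r₁ + r₂)/2 = 5.640×10¹¹ m.
At r₁: circular v_c1 = √(μ/r₁) = 33380 m/s; transfer-perihelion v_p = √[μ(2/r₁ − 1/a_t)] = 44640 m/s.
Δv₁ = v_p − v_c1 = 11260 m/s.
= 11.26 km/s.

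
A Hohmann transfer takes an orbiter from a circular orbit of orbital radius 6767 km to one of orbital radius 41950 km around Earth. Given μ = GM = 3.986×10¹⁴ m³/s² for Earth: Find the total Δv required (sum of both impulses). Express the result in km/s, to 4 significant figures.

Δv_total ≈ 3.855 km/s

r₁ = 6767 km = 6.767×10⁶ m.
r₂ = 41950 km = 4.195×10⁷ m.
Transfer ellipse a_t = (r₁ + r₂)/2 = 2.436×10⁷ m.
At r₁: circular v_c1 = √(μ/r₁) = 7675 m/s; transfer-perigee v_p = √[μ(2/r₁ − 1/a_t)] = 10070 m/s.
Δv₁ = v_p − v_c1 = 2397 m/s.
At r₂: circular v_c2 = √(μ/r₂) = 3082 m/s; transfer-apogee v_a = √[μ(2/r₂ − 1/a_t)] = 1625 m/s.
Δv₂ = v_c2 − v_a = 1458 m/s.
Total Δv = Δv₁ + Δv₂ = 3855 m/s = 3.855 km/s.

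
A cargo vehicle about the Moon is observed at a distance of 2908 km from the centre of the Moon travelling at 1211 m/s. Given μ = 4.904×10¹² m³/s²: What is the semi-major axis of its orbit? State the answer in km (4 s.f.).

r = 2.908×10⁶ m.
Specific orbital energy ε = v²/2 − μ/r = (1211)²/2 − 4.904×10¹²/2.908×10⁶ = -9.531×10⁵ J/kg.
Since ε = −μ/(2a), a = −μ/(2ε) = 2.573×10⁶ m = 2572.6 km.

a ≈ 2573 km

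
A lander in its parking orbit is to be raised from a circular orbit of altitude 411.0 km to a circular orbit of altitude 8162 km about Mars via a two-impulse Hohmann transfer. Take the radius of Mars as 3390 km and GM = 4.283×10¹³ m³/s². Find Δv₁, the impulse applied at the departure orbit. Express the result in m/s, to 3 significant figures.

Δv ≈ 761 m/s

r₁ = 3390 + 411.0 = 3801.0 km = 3.8010×10⁶ m.
r₂ = 3390 + 8162 = 11552 km = 1.1552×10⁷ m.
Transfer ellipse a_t = (r₁ + r₂)/2 = 7.676×10⁶ m.
At r₁: circular v_c1 = √(μ/r₁) = 3357 m/s; transfer-periapsis v_p = √[μ(2/r₁ − 1/a_t)] = 4118 m/s.
Δv₁ = v_p − v_c1 = 761.1 m/s.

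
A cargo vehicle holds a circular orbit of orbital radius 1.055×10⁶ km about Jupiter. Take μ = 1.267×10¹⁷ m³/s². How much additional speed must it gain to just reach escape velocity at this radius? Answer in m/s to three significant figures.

r = 1.055×10⁶ km = 1.055×10⁹ m.
Circular speed v_c = √(μ/r) = 10960 m/s.
Escape speed v_esc = √(2μ/r) = √2 × v_c = 15500 m/s.
Δv = v_esc − v_c = 4539 m/s.

Δv ≈ 4540 m/s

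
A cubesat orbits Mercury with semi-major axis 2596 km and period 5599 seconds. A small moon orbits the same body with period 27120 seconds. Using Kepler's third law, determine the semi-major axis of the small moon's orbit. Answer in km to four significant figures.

Kepler's third law: a³ ∝ T², so a₂ = a₁ (T₂/T₁)^(2/3).
T₂/T₁ = 4.844, (T₂/T₁)^(2/3) = 2.863.
a₂ = 2596 × 2.863 = 7432 km.

a₂ ≈ 7432 km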